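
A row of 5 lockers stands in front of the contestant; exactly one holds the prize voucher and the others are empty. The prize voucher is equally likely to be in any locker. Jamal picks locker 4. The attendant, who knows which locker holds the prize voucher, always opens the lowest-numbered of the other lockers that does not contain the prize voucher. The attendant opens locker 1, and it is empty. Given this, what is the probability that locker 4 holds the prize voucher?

1/4

Apply Bayes' rule, conditioning on where the prize voucher actually is.
If it is in locker 1 (prior 1/5): the attendant opened locker 1, so this case is ruled out; weight (1/5)·0 = 0.
If it is in any of lockers 2, 3, 4, and 5 (prior 1/5 each): locker 1 is the lowest-numbered option available, probability 1; weight (1/5)·1 = 1/5 each.
The weights sum to 4/5.
So P(the prize voucher in locker 4 | the attendant opened locker 1) = (1/5) / (4/5) = 1/4.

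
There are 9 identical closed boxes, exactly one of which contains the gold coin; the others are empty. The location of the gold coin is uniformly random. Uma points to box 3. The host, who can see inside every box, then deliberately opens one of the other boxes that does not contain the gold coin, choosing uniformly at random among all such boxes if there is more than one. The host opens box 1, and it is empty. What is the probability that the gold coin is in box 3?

1/9

Apply Bayes' rule, conditioning on where the gold coin actually is.
If it is in box 1 (prior 1/9): the host opened box 1, so this case is ruled out; weight (1/9)·0 = 0.
If it is in any of boxes 2, 4, 5, 6, 7, 8, and 9 (prior 1/9 each): the host has 7 equally likely choices, so probability 1/7; weight (1/9)·(1/7) = 1/63 each.
If it is in box 3 (prior 1/9): the host has 8 equally likely choices, so probability 1/8; weight (1/9)·(1/8) = 1/72.
The weights sum to 1/8.
So P(the gold coin in box 3 | the host opened box 1) = (1/72) / (1/8) = 1/9.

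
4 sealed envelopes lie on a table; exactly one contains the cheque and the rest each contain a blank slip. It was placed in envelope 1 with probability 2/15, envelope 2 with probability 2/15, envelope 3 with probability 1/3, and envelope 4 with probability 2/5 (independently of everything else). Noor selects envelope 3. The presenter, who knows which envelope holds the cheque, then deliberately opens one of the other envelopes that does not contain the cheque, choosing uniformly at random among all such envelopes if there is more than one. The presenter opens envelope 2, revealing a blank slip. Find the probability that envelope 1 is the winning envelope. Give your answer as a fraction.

Consider each possible location of the cheque in turn.
If it is in envelope 1 (prior 2/15): the presenter has 2 equally likely choices, so probability 1/2; weight (2/15)·(1/2) = 1/15.
If it is in envelope 2 (prior 2/15): the presenter opened envelope 2, so this case is ruled out; weight (2/15)·0 = 0.
If it is in envelope 3 (prior 1/3): the presenter has 3 equally likely choices, so probability 1/3; weight (1/3)·(1/3) = 1/9.
If it is in envelope 4 (prior 2/5): the presenter has 2 equally likely choices, so probability 1/2; weight (2/5)·(1/2) = 1/5.
The weights sum to 17/45.
So P(the cheque in envelope 1 | the presenter opened envelope 2) = (1/15) / (17/45) = 3/17.

3/17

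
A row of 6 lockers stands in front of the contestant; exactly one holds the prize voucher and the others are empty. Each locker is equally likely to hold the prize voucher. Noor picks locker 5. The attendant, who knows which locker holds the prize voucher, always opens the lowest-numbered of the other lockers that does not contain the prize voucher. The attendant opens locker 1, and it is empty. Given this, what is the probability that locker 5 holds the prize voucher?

Consider each possible location of the prize voucher in turn.
If it is in locker 1 (prior 1/6): the attendant opened locker 1, so this case is ruled out; weight (1/6)·0 = 0.
If it is in any of lockers 2, 3, 4, 5, and 6 (prior 1/6 each): locker 1 is the lowest-numbered option available, probability 1; weight (1/6)·1 = 1/6 each.
The weights sum to 5/6.
So P(the prize voucher in locker 5 | the attendant opened locker 1) = (1/6) / (5/6) = 1/5.

1/5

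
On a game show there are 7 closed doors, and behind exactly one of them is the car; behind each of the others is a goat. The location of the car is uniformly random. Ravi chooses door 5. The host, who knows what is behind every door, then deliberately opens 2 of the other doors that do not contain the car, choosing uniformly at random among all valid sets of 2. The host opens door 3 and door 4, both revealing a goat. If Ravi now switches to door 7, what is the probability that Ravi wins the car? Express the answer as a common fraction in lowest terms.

Consider each possible location of the car in turn.
If it is behind any of doors 1, 2, 6, and 7 (prior 1/7 each): the host has 10 equally likely choices, so probability 1/10; weight (1/7)·(1/10) = 1/70 each.
If it is behind either of doors 3 and 4 (prior 1/7 each): that door was opened and seen not to hold the prize — ruled out; weight (1/7)·0 = 0 each.
If it is behind door 5 (prior 1/7): the host has 15 equally likely choices, so probability 1/15; weight (1/7)·(1/15) = 1/105.
The weights sum to 1/15.
So P(the car behind door 7 | the host opened door 3 and door 4) = (1/70) / (1/15) = 3/14.

3/14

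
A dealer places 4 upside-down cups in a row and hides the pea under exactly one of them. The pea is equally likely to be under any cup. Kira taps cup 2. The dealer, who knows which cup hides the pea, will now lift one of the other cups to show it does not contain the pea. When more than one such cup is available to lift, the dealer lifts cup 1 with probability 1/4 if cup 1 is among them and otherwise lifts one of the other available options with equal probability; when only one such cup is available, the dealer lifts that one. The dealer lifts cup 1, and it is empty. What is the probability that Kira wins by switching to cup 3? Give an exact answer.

1/3

Consider each possible location of the pea in turn.
If it is under cup 1 (prior 1/4): the dealer opened cup 1, so this case is ruled out; weight (1/4)·0 = 0.
If it is under any of cups 2, 3, and 4 (prior 1/4 each): cup 1 is available, opened with probability 1/4; weight (1/4)·(1/4) = 1/16 each.
The weights sum to 3/16.
So P(the pea under cup 3 | the dealer opened cup 1) = (1/16) / (3/16) = 1/3.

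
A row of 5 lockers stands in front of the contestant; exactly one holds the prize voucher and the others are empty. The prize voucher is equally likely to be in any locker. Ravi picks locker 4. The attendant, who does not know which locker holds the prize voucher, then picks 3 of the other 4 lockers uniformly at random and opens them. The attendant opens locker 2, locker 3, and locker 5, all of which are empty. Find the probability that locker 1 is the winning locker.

1/2

Condition on the true location of the prize voucher.
If it is in either of lockers 1 and 4 (prior 1/5 each): the attendant picks exactly this set with probability 1/4 regardless, and none is the prize; weight (1/5)·(1/4) = 1/20 each.
If it is in any of lockers 2, 3, and 5 (prior 1/5 each): that locker was opened and seen not to hold the prize — ruled out; weight (1/5)·0 = 0 each.
The weights sum to 1/10.
So P(the prize voucher in locker 1 | the attendant opened locker 2, locker 3, and locker 5) = (1/20) / (1/10) = 1/2.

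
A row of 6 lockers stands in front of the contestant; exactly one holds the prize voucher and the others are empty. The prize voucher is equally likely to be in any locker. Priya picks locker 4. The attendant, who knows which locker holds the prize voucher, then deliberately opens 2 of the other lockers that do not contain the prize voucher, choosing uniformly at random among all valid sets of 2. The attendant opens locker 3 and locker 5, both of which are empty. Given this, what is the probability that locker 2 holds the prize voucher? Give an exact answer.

Condition on the true location of the prize voucher.
If it is in any of lockers 1, 2, and 6 (prior 1/6 each): the attendant has 6 equally likely choices, so probability 1/6; weight (1/6)·(1/6) = 1/36 each.
If it is in either of lockers 3 and 5 (prior 1/6 each): that locker was opened and seen not to hold the prize — ruled out; weight (1/6)·0 = 0 each.
If it is in locker 4 (prior 1/6): the attendant has 10 equally likely choices, so probability 1/10; weight (1/6)·(1/10) = 1/60.
The weights sum to 1/10.
So P(the prize voucher in locker 2 | the attendant opened locker 3 and locker 5) = (1/36) / (1/10) = 5/18.

5/18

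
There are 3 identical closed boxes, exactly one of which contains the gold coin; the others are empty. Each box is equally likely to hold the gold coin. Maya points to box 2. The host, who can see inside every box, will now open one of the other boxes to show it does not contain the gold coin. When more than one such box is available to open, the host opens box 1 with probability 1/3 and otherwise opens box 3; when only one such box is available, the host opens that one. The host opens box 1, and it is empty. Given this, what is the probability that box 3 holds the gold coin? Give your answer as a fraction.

Apply Bayes' rule, conditioning on where the gold coin actually is.
If it is in box 1 (prior 1/3): the host opened box 1, so this case is ruled out; weight (1/3)·0 = 0.
If it is in box 2 (prior 1/3): box 1 is available, opened with probability 1/3; weight (1/3)·(1/3) = 1/9.
If it is in box 3 (prior 1/3): only box 1 is available, probability 1; weight (1/3)·1 = 1/3.
The weights sum to 4/9.
So P(the gold coin in box 3 | the host opened box 1) = (1/3) / (4/9) = 3/4.

3/4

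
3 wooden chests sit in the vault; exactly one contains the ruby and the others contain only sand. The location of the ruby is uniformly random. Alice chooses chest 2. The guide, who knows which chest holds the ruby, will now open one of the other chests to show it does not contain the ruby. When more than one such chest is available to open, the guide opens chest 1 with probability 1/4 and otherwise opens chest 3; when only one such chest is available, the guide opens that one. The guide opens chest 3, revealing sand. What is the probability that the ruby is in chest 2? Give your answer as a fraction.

3/7

Consider each possible location of the ruby in turn.
If it is in chest 1 (prior 1/3): only chest 3 is available, probability 1; weight (1/3)·1 = 1/3.
If it is in chest 2 (prior 1/3): chest 1 is available but not opened, probability 3/4; weight (1/3)·(3/4) = 1/4.
If it is in chest 3 (prior 1/3): the guide opened chest 3, so this case is ruled out; weight (1/3)·0 = 0.
The weights sum to 7/12.
So P(the ruby in chest 2 | the guide opened chest 3) = (1/4) / (7/12) = 3/7.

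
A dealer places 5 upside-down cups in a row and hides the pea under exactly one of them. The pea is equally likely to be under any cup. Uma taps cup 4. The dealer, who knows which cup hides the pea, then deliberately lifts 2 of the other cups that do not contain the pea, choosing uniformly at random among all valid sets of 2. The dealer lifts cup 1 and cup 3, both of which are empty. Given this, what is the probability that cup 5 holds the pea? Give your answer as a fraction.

Condition on the true location of the pea.
If it is under either of cups 1 and 3 (prior 1/5 each): that cup was opened and seen not to hold the prize — ruled out; weight (1/5)·0 = 0 each.
If it is under either of cups 2 and 5 (prior 1/5 each): the dealer has 3 equally likely choices, so probability 1/3; weight (1/5)·(1/3) = 1/15 each.
If it is under cup 4 (prior 1/5): the dealer has 6 equally likely choices, so probability 1/6; weight (1/5)·(1/6) = 1/30.
The weights sum to 1/6.
So P(the pea under cup 5 | the dealer opened cup 1 and cup 3) = (1/15) / (1/6) = 2/5.

2/5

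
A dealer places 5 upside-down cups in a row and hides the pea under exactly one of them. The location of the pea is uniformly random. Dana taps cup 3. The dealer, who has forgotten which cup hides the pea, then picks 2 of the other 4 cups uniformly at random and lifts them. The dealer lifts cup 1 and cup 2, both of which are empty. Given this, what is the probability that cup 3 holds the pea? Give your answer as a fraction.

1/3

Because the dealer chose which cups to lift without knowing where the pea is, the choice is independent of the prize location. Learning that none of the 2 opened cups holds the pea simply rules out those 2 locations and leaves the remaining 3 cups still equally likely by symmetry.
So P(the pea under cup 3) = 1/3.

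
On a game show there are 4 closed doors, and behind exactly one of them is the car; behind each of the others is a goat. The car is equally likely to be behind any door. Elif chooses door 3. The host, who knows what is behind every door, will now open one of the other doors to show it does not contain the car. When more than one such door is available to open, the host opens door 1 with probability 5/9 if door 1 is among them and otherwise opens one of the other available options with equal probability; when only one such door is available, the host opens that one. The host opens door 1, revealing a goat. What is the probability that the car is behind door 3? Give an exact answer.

1/3

Condition on the true location of the car.
If it is behind door 1 (prior 1/4): the host opened door 1, so this case is ruled out; weight (1/4)·0 = 0.
If it is behind any of doors 2, 3, and 4 (prior 1/4 each): door 1 is available, opened with probability 5/9; weight (1/4)·(5/9) = 5/36 each.
The weights sum to 5/12.
So P(the car behind door 3 | the host opened door 1) = (5/36) / (5/12) = 1/3.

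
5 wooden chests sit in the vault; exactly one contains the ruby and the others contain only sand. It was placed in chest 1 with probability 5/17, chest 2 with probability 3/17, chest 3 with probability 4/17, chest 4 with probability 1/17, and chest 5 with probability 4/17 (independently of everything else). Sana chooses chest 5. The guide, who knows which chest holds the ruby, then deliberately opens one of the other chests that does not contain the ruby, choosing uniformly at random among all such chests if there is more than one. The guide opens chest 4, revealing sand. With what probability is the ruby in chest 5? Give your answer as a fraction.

1/5

Consider each possible location of the ruby in turn.
If it is in chest 1 (prior 5/17): the guide has 3 equally likely choices, so probability 1/3; weight (5/17)·(1/3) = 5/51.
If it is in chest 2 (prior 3/17): the guide has 3 equally likely choices, so probability 1/3; weight (3/17)·(1/3) = 1/17.
If it is in chest 3 (prior 4/17): the guide has 3 equally likely choices, so probability 1/3; weight (4/17)·(1/3) = 4/51.
If it is in chest 4 (prior 1/17): the guide opened chest 4, so this case is ruled out; weight (1/17)·0 = 0.
If it is in chest 5 (prior 4/17): the guide has 4 equally likely choices, so probability 1/4; weight (4/17)·(1/4) = 1/17.
The weights sum to 5/17.
So P(the ruby in chest 5 | the guide opened chest 4) = (1/17) / (5/17) = 1/5.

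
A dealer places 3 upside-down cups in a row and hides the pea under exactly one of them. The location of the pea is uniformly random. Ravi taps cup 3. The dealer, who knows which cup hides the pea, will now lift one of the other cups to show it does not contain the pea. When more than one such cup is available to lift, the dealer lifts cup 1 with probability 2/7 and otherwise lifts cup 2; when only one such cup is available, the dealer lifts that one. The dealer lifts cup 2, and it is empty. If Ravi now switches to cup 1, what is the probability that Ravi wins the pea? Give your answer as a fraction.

Apply Bayes' rule, conditioning on where the pea actually is.
If it is under cup 1 (prior 1/3): only cup 2 is available, probability 1; weight (1/3)·1 = 1/3.
If it is under cup 2 (prior 1/3): the dealer opened cup 2, so this case is ruled out; weight (1/3)·0 = 0.
If it is under cup 3 (prior 1/3): cup 1 is available but not opened, probability 5/7; weight (1/3)·(5/7) = 5/21.
The weights sum to 4/7.
So P(the pea under cup 1 | the dealer opened cup 2) = (1/3) / (4/7) = 7/12.

7/12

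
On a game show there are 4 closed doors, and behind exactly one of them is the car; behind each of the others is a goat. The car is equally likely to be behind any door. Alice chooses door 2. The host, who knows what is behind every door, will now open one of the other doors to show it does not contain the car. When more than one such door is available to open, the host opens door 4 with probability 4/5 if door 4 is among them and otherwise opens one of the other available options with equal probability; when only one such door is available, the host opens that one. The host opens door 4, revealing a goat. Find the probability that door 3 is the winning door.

Consider each possible location of the car in turn.
If it is behind any of doors 1, 2, and 3 (prior 1/4 each): door 4 is available, opened with probability 4/5; weight (1/4)·(4/5) = 1/5 each.
If it is behind door 4 (prior 1/4): the host opened door 4, so this case is ruled out; weight (1/4)·0 = 0.
The weights sum to 3/5.
So P(the car behind door 3 | the host opened door 4) = (1/5) / (3/5) = 1/3.

1/3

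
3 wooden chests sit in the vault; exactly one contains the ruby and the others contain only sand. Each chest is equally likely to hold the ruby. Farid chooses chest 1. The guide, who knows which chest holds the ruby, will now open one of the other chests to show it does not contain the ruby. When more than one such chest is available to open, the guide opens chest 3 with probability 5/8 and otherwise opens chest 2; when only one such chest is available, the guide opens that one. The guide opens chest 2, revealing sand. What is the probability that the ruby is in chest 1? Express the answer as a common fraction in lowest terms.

3/11

Condition on the true location of the ruby.
If it is in chest 1 (prior 1/3): chest 3 is available but not opened, probability 3/8; weight (1/3)·(3/8) = 1/8.
If it is in chest 2 (prior 1/3): the guide opened chest 2, so this case is ruled out; weight (1/3)·0 = 0.
If it is in chest 3 (prior 1/3): only chest 2 is available, probability 1; weight (1/3)·1 = 1/3.
The weights sum to 11/24.
So P(the ruby in chest 1 | the guide opened chest 2) = (1/8) / (11/24) = 3/11.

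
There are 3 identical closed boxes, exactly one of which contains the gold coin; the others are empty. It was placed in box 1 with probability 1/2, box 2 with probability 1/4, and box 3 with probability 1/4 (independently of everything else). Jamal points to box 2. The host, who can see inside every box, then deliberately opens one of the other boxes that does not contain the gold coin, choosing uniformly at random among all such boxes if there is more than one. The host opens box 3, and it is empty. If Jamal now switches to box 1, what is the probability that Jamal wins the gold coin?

4/5

Apply Bayes' rule, conditioning on where the gold coin actually is.
If it is in box 1 (prior 1/2): the host has no choice, probability 1; weight (1/2)·1 = 1/2.
If it is in box 2 (prior 1/4): the host has 2 equally likely choices, so probability 1/2; weight (1/4)·(1/2) = 1/8.
If it is in box 3 (prior 1/4): the host opened box 3, so this case is ruled out; weight (1/4)·0 = 0.
The weights sum to 5/8.
So P(the gold coin in box 1 | the host opened box 3) = (1/2) / (5/8) = 4/5.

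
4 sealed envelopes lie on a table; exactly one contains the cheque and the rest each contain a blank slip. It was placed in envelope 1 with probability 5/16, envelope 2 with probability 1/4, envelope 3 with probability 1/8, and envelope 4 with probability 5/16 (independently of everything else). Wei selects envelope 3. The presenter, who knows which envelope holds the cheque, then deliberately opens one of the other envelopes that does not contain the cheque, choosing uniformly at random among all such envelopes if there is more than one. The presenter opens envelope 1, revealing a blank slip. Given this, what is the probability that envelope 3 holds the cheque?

Apply Bayes' rule, conditioning on where the cheque actually is.
If it is in envelope 1 (prior 5/16): the presenter opened envelope 1, so this case is ruled out; weight (5/16)·0 = 0.
If it is in envelope 2 (prior 1/4): the presenter has 2 equally likely choices, so probability 1/2; weight (1/4)·(1/2) = 1/8.
If it is in envelope 3 (prior 1/8): the presenter has 3 equally likely choices, so probability 1/3; weight (1/8)·(1/3) = 1/24.
If it is in envelope 4 (prior 5/16): the presenter has 2 equally likely choices, so probability 1/2; weight (5/16)·(1/2) = 5/32.
The weights sum to 31/96.
So P(the cheque in envelope 3 | the presenter opened envelope 1) = (1/24) / (31/96) = 4/31.

4/31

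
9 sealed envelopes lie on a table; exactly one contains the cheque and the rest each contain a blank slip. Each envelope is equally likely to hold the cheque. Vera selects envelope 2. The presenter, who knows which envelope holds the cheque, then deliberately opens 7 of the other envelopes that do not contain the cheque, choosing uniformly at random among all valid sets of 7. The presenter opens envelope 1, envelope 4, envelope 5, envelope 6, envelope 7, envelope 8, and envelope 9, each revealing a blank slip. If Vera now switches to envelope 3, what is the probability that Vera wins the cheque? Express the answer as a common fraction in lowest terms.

Apply Bayes' rule, conditioning on where the cheque actually is.
If it is in any of envelopes 1, 4, 5, 6, 7, 8, and 9 (prior 1/9 each): that envelope was opened and seen not to hold the prize — ruled out; weight (1/9)·0 = 0 each.
If it is in envelope 2 (prior 1/9): the presenter has 8 equally likely choices, so probability 1/8; weight (1/9)·(1/8) = 1/72.
If it is in envelope 3 (prior 1/9): the presenter has no choice, probability 1; weight (1/9)·1 = 1/9.
The weights sum to 1/8.
So P(the cheque in envelope 3 | the presenter opened envelope 1, envelope 4, envelope 5, envelope 6, envelope 7, envelope 8, and envelope 9) = (1/9) / (1/8) = 8/9.

8/9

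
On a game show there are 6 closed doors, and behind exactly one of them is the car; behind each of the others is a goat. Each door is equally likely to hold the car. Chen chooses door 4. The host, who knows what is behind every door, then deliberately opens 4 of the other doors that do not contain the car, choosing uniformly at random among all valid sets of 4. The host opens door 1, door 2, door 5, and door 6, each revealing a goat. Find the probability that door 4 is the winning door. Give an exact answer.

1/6

Condition on the true location of the car.
If it is behind any of doors 1, 2, 5, and 6 (prior 1/6 each): that door was opened and seen not to hold the prize — ruled out; weight (1/6)·0 = 0 each.
If it is behind door 3 (prior 1/6): the host has no choice, probability 1; weight (1/6)·1 = 1/6.
If it is behind door 4 (prior 1/6): the host has 5 equally likely choices, so probability 1/5; weight (1/6)·(1/5) = 1/30.
The weights sum to 1/5.
So P(the car behind door 4 | the host opened door 1, door 2, door 5, and door 6) = (1/30) / (1/5) = 1/6.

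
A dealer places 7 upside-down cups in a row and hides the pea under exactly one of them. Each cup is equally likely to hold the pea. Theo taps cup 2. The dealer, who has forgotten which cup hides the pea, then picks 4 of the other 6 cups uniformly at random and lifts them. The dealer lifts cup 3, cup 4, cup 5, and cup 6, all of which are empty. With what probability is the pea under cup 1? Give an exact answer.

Condition on the true location of the pea.
If it is under any of cups 1, 2, and 7 (prior 1/7 each): the dealer picks exactly this set with probability 1/15 regardless, and none is the prize; weight (1/7)·(1/15) = 1/105 each.
If it is under any of cups 3, 4, 5, and 6 (prior 1/7 each): that cup was opened and seen not to hold the prize — ruled out; weight (1/7)·0 = 0 each.
The weights sum to 1/35.
So P(the pea under cup 1 | the dealer opened cup 3, cup 4, cup 5, and cup 6) = (1/105) / (1/35) = 1/3.

1/3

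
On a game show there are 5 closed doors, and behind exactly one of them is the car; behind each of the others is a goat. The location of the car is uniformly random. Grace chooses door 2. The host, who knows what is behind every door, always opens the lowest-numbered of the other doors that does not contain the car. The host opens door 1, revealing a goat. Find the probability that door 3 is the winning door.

Condition on the true location of the car.
If it is behind door 1 (prior 1/5): the host opened door 1, so this case is ruled out; weight (1/5)·0 = 0.
If it is behind any of doors 2, 3, 4, and 5 (prior 1/5 each): door 1 is the lowest-numbered option available, probability 1; weight (1/5)·1 = 1/5 each.
The weights sum to 4/5.
So P(the car behind door 3 | the host opened door 1) = (1/5) / (4/5) = 1/4.

1/4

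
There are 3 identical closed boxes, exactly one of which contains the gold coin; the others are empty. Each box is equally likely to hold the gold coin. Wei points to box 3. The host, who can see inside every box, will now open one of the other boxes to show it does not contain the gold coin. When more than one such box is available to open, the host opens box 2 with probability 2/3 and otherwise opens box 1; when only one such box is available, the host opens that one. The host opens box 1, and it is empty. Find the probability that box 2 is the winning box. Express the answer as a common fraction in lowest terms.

Consider each possible location of the gold coin in turn.
If it is in box 1 (prior 1/3): the host opened box 1, so this case is ruled out; weight (1/3)·0 = 0.
If it is in box 2 (prior 1/3): only box 1 is available, probability 1; weight (1/3)·1 = 1/3.
If it is in box 3 (prior 1/3): box 2 is available but not opened, probability 1/3; weight (1/3)·(1/3) = 1/9.
The weights sum to 4/9.
So P(the gold coin in box 2 | the host opened box 1) = (1/3) / (4/9) = 3/4.

3/4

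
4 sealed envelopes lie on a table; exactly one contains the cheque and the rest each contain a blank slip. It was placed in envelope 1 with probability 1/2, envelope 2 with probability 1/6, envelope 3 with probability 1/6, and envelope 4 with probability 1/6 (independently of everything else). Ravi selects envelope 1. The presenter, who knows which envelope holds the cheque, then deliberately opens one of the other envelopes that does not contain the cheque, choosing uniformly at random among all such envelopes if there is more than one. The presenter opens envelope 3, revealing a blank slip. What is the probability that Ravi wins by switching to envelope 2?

Apply Bayes' rule, conditioning on where the cheque actually is.
If it is in envelope 1 (prior 1/2): the presenter has 3 equally likely choices, so probability 1/3; weight (1/2)·(1/3) = 1/6.
If it is in either of envelopes 2 and 4 (prior 1/6 each): the presenter has 2 equally likely choices, so probability 1/2; weight (1/6)·(1/2) = 1/12 each.
If it is in envelope 3 (prior 1/6): the presenter opened envelope 3, so this case is ruled out; weight (1/6)·0 = 0.
The weights sum to 1/3.
So P(the cheque in envelope 2 | the presenter opened envelope 3) = (1/12) / (1/3) = 1/4.

1/4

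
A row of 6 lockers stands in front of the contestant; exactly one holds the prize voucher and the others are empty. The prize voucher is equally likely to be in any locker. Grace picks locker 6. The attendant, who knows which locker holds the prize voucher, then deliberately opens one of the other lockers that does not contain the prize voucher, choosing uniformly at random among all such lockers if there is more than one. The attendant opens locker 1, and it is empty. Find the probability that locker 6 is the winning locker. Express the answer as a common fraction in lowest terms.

1/6

Condition on the true location of the prize voucher.
If it is in locker 1 (prior 1/6): the attendant opened locker 1, so this case is ruled out; weight (1/6)·0 = 0.
If it is in any of lockers 2, 3, 4, and 5 (prior 1/6 each): the attendant has 4 equally likely choices, so probability 1/4; weight (1/6)·(1/4) = 1/24 each.
If it is in locker 6 (prior 1/6): the attendant has 5 equally likely choices, so probability 1/5; weight (1/6)·(1/5) = 1/30.
The weights sum to 1/5.
So P(the prize voucher in locker 6 | the attendant opened locker 1) = (1/30) / (1/5) = 1/6.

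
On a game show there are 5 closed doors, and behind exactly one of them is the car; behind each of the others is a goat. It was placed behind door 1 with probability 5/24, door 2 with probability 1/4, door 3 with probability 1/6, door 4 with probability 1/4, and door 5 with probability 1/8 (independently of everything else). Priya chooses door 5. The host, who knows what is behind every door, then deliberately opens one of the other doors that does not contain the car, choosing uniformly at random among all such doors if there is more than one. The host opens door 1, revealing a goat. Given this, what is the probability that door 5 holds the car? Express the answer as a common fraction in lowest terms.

Condition on the true location of the car.
If it is behind door 1 (prior 5/24): the host opened door 1, so this case is ruled out; weight (5/24)·0 = 0.
If it is behind either of doors 2 and 4 (prior 1/4 each): the host has 3 equally likely choices, so probability 1/3; weight (1/4)·(1/3) = 1/12 each.
If it is behind door 3 (prior 1/6): the host has 3 equally likely choices, so probability 1/3; weight (1/6)·(1/3) = 1/18.
If it is behind door 5 (prior 1/8): the host has 4 equally likely choices, so probability 1/4; weight (1/8)·(1/4) = 1/32.
The weights sum to 73/288.
So P(the car behind door 5 | the host opened door 1) = (1/32) / (73/288) = 9/73.

9/73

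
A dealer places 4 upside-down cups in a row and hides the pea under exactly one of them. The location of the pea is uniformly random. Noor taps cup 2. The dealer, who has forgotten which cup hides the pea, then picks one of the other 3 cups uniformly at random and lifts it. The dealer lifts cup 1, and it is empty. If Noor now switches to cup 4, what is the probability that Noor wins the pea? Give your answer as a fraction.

1/3

Because the dealer chose which cup to lift without knowing where the pea is, the choice is independent of the prize location. Learning that cup 1 does not hold the pea simply rules out that one location and leaves the remaining 3 cups still equally likely by symmetry.
So P(the pea under cup 4) = 1/3.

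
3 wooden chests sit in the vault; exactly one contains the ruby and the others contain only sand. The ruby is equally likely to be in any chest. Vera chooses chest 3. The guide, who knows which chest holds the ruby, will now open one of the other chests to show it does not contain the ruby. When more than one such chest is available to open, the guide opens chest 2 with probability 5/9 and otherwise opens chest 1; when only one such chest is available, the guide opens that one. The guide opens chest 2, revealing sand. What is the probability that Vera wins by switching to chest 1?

9/14

Consider each possible location of the ruby in turn.
If it is in chest 1 (prior 1/3): only chest 2 is available, probability 1; weight (1/3)·1 = 1/3.
If it is in chest 2 (prior 1/3): the guide opened chest 2, so this case is ruled out; weight (1/3)·0 = 0.
If it is in chest 3 (prior 1/3): chest 2 is available, opened with probability 5/9; weight (1/3)·(5/9) = 5/27.
The weights sum to 14/27.
So P(the ruby in chest 1 | the guide opened chest 2) = (1/3) / (14/27) = 9/14.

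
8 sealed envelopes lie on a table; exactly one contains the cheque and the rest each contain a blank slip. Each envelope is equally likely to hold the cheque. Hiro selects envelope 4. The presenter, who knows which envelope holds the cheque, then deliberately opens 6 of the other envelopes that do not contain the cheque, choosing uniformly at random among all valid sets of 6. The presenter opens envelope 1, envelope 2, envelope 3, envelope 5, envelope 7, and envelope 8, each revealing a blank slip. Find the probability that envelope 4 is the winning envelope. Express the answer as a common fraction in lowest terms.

Condition on the true location of the cheque.
If it is in any of envelopes 1, 2, 3, 5, 7, and 8 (prior 1/8 each): that envelope was opened and seen not to hold the prize — ruled out; weight (1/8)·0 = 0 each.
If it is in envelope 4 (prior 1/8): the presenter has 7 equally likely choices, so probability 1/7; weight (1/8)·(1/7) = 1/56.
If it is in envelope 6 (prior 1/8): the presenter has no choice, probability 1; weight (1/8)·1 = 1/8.
The weights sum to 1/7.
So P(the cheque in envelope 4 | the presenter opened envelope 1, envelope 2, envelope 3, envelope 5, envelope 7, and envelope 8) = (1/56) / (1/7) = 1/8.

1/8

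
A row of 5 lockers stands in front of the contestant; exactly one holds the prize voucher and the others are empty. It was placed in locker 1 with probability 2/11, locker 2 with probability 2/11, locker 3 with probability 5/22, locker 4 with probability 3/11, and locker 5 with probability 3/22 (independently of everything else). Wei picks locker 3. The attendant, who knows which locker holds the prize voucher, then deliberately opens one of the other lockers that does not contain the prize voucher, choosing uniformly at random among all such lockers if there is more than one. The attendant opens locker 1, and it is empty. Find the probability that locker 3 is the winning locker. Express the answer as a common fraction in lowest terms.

15/67

Consider each possible location of the prize voucher in turn.
If it is in locker 1 (prior 2/11): the attendant opened locker 1, so this case is ruled out; weight (2/11)·0 = 0.
If it is in locker 2 (prior 2/11): the attendant has 3 equally likely choices, so probability 1/3; weight (2/11)·(1/3) = 2/33.
If it is in locker 3 (prior 5/22): the attendant has 4 equally likely choices, so probability 1/4; weight (5/22)·(1/4) = 5/88.
If it is in locker 4 (prior 3/11): the attendant has 3 equally likely choices, so probability 1/3; weight (3/11)·(1/3) = 1/11.
If it is in locker 5 (prior 3/22): the attendant has 3 equally likely choices, so probability 1/3; weight (3/22)·(1/3) = 1/22.
The weights sum to 67/264.
So P(the prize voucher in locker 3 | the attendant opened locker 1) = (5/88) / (67/264) = 15/67.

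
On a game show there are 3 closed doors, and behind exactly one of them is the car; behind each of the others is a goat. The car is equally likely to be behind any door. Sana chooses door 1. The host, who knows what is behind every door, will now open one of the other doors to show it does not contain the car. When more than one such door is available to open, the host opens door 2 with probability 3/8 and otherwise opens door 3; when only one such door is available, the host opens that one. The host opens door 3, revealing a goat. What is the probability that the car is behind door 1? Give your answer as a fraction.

5/13

Apply Bayes' rule, conditioning on where the car actually is.
If it is behind door 1 (prior 1/3): door 2 is available but not opened, probability 5/8; weight (1/3)·(5/8) = 5/24.
If it is behind door 2 (prior 1/3): only door 3 is available, probability 1; weight (1/3)·1 = 1/3.
If it is behind door 3 (prior 1/3): the host opened door 3, so this case is ruled out; weight (1/3)·0 = 0.
The weights sum to 13/24.
So P(the car behind door 1 | the host opened door 3) = (5/24) / (13/24) = 5/13.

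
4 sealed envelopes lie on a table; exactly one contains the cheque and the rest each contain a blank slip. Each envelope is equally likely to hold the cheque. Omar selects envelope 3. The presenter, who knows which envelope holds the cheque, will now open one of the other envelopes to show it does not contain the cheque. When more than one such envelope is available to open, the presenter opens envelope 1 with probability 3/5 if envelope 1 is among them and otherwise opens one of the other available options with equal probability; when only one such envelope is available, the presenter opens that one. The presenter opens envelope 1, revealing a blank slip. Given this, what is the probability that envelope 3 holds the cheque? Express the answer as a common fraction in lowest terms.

Apply Bayes' rule, conditioning on where the cheque actually is.
If it is in envelope 1 (prior 1/4): the presenter opened envelope 1, so this case is ruled out; weight (1/4)·0 = 0.
If it is in any of envelopes 2, 3, and 4 (prior 1/4 each): envelope 1 is available, opened with probability 3/5; weight (1/4)·(3/5) = 3/20 each.
The weights sum to 9/20.
So P(the cheque in envelope 3 | the presenter opened envelope 1) = (3/20) / (9/20) = 1/3.

1/3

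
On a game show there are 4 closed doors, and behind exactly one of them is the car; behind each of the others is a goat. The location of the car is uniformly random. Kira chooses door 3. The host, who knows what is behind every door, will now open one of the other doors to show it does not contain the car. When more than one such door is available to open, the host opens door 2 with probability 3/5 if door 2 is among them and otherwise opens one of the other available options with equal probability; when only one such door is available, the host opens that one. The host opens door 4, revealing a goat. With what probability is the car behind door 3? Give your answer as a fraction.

Apply Bayes' rule, conditioning on where the car actually is.
If it is behind door 1 (prior 1/4): door 2 is available but not opened, probability 2/5; weight (1/4)·(2/5) = 1/10.
If it is behind door 2 (prior 1/4): door 2 holds the prize so is unavailable; the host chooses uniformly among the 2 others, probability 1/2; weight (1/4)·(1/2) = 1/8.
If it is behind door 3 (prior 1/4): door 2 is available but not opened; door 4 gets probability (1 − 3/5)/2 = 1/5; weight (1/4)·(1/5) = 1/20.
If it is behind door 4 (prior 1/4): the host opened door 4, so this case is ruled out; weight (1/4)·0 = 0.
The weights sum to 11/40.
So P(the car behind door 3 | the host opened door 4) = (1/20) / (11/40) = 2/11.

2/11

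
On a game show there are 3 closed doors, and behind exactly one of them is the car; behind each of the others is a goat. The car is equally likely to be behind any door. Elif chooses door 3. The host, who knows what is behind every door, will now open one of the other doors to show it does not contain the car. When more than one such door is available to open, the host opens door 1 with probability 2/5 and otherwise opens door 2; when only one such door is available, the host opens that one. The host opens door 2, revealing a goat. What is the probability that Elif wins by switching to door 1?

5/8

Condition on the true location of the car.
If it is behind door 1 (prior 1/3): only door 2 is available, probability 1; weight (1/3)·1 = 1/3.
If it is behind door 2 (prior 1/3): the host opened door 2, so this case is ruled out; weight (1/3)·0 = 0.
If it is behind door 3 (prior 1/3): door 1 is available but not opened, probability 3/5; weight (1/3)·(3/5) = 1/5.
The weights sum to 8/15.
So P(the car behind door 1 | the host opened door 2) = (1/3) / (8/15) = 5/8.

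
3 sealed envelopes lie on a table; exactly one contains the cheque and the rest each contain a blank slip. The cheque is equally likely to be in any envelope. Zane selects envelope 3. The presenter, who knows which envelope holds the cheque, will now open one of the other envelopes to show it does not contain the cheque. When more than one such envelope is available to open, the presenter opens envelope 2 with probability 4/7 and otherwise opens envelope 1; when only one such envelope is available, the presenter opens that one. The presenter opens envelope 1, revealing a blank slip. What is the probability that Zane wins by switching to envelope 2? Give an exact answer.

Condition on the true location of the cheque.
If it is in envelope 1 (prior 1/3): the presenter opened envelope 1, so this case is ruled out; weight (1/3)·0 = 0.
If it is in envelope 2 (prior 1/3): only envelope 1 is available, probability 1; weight (1/3)·1 = 1/3.
If it is in envelope 3 (prior 1/3): envelope 2 is available but not opened, probability 3/7; weight (1/3)·(3/7) = 1/7.
The weights sum to 10/21.
So P(the cheque in envelope 2 | the presenter opened envelope 1) = (1/3) / (10/21) = 7/10.

7/10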